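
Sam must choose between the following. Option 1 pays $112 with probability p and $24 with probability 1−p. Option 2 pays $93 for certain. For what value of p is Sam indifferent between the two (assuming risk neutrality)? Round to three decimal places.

p = 0.784

p·112 + (1−p)·24 = 93
88p + 24 = 93
p = (93 − 24) / 88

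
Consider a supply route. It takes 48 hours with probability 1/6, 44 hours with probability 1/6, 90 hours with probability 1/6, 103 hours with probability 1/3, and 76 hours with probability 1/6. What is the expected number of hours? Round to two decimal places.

77.33 hours

EV = 1/6 × 48 + 1/6 × 44 + 1/6 × 90 + 1/3 × 103 + 1/6 × 76 = 8 + 7.3333 + 15 + 34.3333 + 12.6667 = 77.3333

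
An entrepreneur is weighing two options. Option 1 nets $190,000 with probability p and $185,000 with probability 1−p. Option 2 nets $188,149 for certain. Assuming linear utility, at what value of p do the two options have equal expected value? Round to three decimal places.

p·190000 + (1−p)·185000 = 188149
5000p + 185000 = 188149
p = (188149 − 185000) / 5000

p = 0.630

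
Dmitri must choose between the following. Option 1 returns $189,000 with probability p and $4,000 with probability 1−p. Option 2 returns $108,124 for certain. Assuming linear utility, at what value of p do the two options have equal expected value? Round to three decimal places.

p = 0.563

p·189000 + (1−p)·4000 = 108124
185000p + 4000 = 108124
p = (108124 − 4000) / 185000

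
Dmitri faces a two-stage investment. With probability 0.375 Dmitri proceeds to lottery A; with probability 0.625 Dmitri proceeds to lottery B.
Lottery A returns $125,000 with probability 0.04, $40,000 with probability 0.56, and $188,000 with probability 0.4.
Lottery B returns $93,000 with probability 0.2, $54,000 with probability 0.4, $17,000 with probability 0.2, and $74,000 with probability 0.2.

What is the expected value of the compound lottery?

$74,975

EV(A) = 0.04 × 125000 + 0.56 × 40000 + 0.4 × 188000 = 5000 + 22400 + 75200 = 102600
EV(B) = 0.2 × 93000 + 0.4 × 54000 + 0.2 × 17000 + 0.2 × 74000 = 18600 + 21600 + 3400 + 14800 = 58400
Overall = 0.375 × 102600 + 0.625 × 58400 = 38475 + 36500 = 74975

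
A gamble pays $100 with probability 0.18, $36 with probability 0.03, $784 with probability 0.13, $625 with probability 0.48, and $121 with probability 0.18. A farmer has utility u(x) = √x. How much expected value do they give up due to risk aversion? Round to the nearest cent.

E[u] = 0.18·√100 + 0.03·√36 + 0.13·√784 + 0.48·√625 + 0.18·√121 = 0.18·10 + 0.03·6 + 0.13·28 + 0.48·25 + 0.18·11 = 19.6
CE = (19.6)² = 384.16
Risk premium = EV − CE = 442.78 − 384.16 = 58.62

$58.62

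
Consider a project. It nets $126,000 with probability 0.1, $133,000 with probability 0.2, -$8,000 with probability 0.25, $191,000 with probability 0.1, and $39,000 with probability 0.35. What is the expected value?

$69,950

EV = 0.1 × 126000 + 0.2 × 133000 + 0.25 × (-8000) + 0.1 × 191000 + 0.35 × 39000 = 12600 + 26600 − 2000 + 19100 + 13650 = 69950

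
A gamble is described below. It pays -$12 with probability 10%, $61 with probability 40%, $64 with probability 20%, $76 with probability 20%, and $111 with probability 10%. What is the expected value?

$62.30

EV = 0.1 × (-12) + 0.4 × 61 + 0.2 × 64 + 0.2 × 76 + 0.1 × 111 = -1.2 + 24.4 + 12.8 + 15.2 + 11.1 = 62.3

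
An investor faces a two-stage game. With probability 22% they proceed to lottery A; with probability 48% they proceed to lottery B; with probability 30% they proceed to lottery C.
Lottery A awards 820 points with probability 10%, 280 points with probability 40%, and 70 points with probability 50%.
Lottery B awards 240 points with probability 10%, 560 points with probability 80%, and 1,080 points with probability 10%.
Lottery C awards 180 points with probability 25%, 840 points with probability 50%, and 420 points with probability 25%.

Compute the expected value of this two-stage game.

499.78 points

EV(A) = 0.1 × 820 + 0.4 × 280 + 0.5 × 70 = 82 + 112 + 35 = 229
EV(B) = 0.1 × 240 + 0.8 × 560 + 0.1 × 1080 = 24 + 448 + 108 = 580
EV(C) = 0.25 × 180 + 0.5 × 840 + 0.25 × 420 = 45 + 420 + 105 = 570
Overall = 0.22 × 229 + 0.48 × 580 + 0.3 × 570 = 50.38 + 278.4 + 171 = 499.78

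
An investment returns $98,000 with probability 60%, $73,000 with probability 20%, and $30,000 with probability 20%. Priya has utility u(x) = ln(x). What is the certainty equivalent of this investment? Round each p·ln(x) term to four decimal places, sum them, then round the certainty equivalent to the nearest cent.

$72,911.38

E[u] = 0.6·ln(98000) + 0.2·ln(73000) + 0.2·ln(30000) = 6.8956 + 2.2396 + 2.0618 = 11.1970
CE = e^11.1970 ≈ 72911.38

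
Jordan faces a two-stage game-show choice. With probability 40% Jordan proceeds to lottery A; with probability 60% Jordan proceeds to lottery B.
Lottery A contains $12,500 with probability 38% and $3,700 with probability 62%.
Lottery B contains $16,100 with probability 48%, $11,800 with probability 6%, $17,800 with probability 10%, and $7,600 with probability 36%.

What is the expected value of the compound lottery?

$10,588.80

EV(A) = 0.38 × 12500 + 0.62 × 3700 = 4750 + 2294 = 7044
EV(B) = 0.48 × 16100 + 0.06 × 11800 + 0.1 × 17800 + 0.36 × 7600 = 7728 + 708 + 1780 + 2736 = 12952
Overall = 0.4 × 7044 + 0.6 × 12952 = 2817.6 + 7771.2 = 10588.8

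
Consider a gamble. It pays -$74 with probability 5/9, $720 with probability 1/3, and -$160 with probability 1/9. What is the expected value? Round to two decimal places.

EV = 5/9 × (-74) + 1/3 × 720 + 1/9 × (-160) = -41.1111 + 240 − 17.7778 = 181.1111

$181.11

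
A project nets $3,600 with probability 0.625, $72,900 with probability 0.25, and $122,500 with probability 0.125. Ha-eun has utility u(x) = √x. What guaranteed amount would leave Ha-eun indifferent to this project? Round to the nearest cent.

E[u] = 0.625·√3600 + 0.25·√72900 + 0.125·√122500 = 0.625·60 + 0.25·270 + 0.125·350 = 148.75
CE = (148.75)² = 22126.5625

$22,126.56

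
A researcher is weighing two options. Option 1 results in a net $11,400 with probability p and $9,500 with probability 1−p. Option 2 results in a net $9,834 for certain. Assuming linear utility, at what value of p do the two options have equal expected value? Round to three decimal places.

p·11400 + (1−p)·9500 = 9834
1900p + 9500 = 9834
p = (9834 − 9500) / 1900

p = 0.176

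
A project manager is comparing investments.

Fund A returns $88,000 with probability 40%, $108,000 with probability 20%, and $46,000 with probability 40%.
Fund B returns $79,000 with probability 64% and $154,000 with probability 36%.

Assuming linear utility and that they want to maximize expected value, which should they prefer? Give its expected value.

Fund A = 0.4 × 88000 + 0.2 × 108000 + 0.4 × 46000 = 35200 + 21600 + 18400 = 75200
Fund B = 0.64 × 79000 + 0.36 × 154000 = 50560 + 55440 = 106000

Fund B ($106,000)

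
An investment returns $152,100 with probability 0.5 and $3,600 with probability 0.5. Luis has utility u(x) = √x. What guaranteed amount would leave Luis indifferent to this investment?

$50,625

E[u] = 0.5·√152100 + 0.5·√3600 = 0.5·390 + 0.5·60 = 225
CE = (225)² = 50625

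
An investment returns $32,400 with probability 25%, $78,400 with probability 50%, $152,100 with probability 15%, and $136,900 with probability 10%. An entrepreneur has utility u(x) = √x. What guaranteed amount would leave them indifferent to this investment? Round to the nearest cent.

E[u] = 0.25·√32400 + 0.5·√78400 + 0.15·√152100 + 0.1·√136900 = 0.25·180 + 0.5·280 + 0.15·390 + 0.1·370 = 280.5
CE = (280.5)² = 78680.25

$78,680.25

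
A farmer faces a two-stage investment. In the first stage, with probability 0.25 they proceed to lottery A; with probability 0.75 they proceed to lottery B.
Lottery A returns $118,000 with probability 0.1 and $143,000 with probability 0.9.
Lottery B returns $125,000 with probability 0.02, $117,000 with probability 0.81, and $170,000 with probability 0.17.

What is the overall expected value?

$129,752.50

EV(A) = 0.1 × 118000 + 0.9 × 143000 = 11800 + 128700 = 140500
EV(B) = 0.02 × 125000 + 0.81 × 117000 + 0.17 × 170000 = 2500 + 94770 + 28900 = 126170
Overall = 0.25 × 140500 + 0.75 × 126170 = 35125 + 94627.5 = 129752.5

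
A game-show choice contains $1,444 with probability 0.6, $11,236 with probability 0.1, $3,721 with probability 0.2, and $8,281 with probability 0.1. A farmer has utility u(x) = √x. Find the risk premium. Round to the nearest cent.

$570.21

E[u] = 0.6·√1444 + 0.1·√11236 + 0.2·√3721 + 0.1·√8281 = 0.6·38 + 0.1·106 + 0.2·61 + 0.1·91 = 54.7
CE = (54.7)² = 2992.09
Risk premium = EV − CE = 3562.3 − 2992.09 = 570.21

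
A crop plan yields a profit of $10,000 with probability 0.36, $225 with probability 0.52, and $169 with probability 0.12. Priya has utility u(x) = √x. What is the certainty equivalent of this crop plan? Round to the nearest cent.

E[u] = 0.36·√10000 + 0.52·√225 + 0.12·√169 = 0.36·100 + 0.52·15 + 0.12·13 = 45.36
CE = (45.36)² = 2057.5296

$2,057.53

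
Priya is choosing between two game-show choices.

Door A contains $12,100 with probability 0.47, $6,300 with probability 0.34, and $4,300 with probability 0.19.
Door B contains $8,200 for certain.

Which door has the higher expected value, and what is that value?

Door A ($8,646)

Door A = 0.47 × 12100 + 0.34 × 6300 + 0.19 × 4300 = 5687 + 2142 + 817 = 8646
Door B: 8200 (certain)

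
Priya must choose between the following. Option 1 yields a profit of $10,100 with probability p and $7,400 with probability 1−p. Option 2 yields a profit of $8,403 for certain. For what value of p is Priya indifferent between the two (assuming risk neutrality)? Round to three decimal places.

p = 0.371

p·10100 + (1−p)·7400 = 8403
2700p + 7400 = 8403
p = (8403 − 7400) / 2700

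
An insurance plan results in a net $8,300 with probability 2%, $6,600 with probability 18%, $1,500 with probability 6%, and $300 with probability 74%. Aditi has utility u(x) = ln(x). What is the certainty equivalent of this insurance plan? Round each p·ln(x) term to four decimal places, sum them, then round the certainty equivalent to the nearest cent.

$615.97

E[u] = 0.02·ln(8300) + 0.18·ln(6600) + 0.06·ln(1500) + 0.74·ln(300) = 0.1805 + 1.5831 + 0.4388 + 4.2208 = 6.4232
CE = e^6.4232 ≈ 615.97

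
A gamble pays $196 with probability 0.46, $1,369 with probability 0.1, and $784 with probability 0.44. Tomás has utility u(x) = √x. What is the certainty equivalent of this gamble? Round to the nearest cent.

E[u] = 0.46·√196 + 0.1·√1369 + 0.44·√784 = 0.46·14 + 0.1·37 + 0.44·28 = 22.46
CE = (22.46)² = 504.4516

$504.45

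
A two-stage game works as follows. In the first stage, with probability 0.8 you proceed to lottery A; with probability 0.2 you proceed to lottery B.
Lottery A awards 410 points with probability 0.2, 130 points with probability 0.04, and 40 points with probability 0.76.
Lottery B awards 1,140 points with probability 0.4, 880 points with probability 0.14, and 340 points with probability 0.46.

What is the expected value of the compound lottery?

241.2 points

EV(A) = 0.2 × 410 + 0.04 × 130 + 0.76 × 40 = 82 + 5.2 + 30.4 = 117.6
EV(B) = 0.4 × 1140 + 0.14 × 880 + 0.46 × 340 = 456 + 123.2 + 156.4 = 735.6
Overall = 0.8 × 117.6 + 0.2 × 735.6 = 94.08 + 147.12 = 241.2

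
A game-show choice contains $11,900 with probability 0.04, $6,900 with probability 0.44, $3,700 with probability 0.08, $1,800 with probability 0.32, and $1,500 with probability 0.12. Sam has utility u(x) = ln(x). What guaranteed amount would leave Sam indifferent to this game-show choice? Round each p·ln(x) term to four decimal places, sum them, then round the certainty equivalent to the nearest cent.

$3,634.40

E[u] = 0.04·ln(11900) + 0.44·ln(6900) + 0.08·ln(3700) + 0.32·ln(1800) + 0.12·ln(1500) = 0.3754 + 3.8893 + 0.6573 + 2.3986 + 0.8776 = 8.1982
CE = e^8.1982 ≈ 3634.40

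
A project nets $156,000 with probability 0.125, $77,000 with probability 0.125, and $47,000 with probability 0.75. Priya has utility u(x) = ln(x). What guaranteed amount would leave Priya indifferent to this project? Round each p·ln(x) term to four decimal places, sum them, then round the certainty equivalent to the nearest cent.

$58,075.55

E[u] = 0.125·ln(156000) + 0.125·ln(77000) + 0.75·ln(47000) = 1.4947 + 1.4064 + 8.0684 = 10.9695
CE = e^10.9695 ≈ 58075.55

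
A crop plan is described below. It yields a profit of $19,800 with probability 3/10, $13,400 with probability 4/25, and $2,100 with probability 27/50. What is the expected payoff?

$9,218

EV = 3/10 × 19800 + 4/25 × 13400 + 27/50 × 2100 = 5940 + 2144 + 1134 = 9218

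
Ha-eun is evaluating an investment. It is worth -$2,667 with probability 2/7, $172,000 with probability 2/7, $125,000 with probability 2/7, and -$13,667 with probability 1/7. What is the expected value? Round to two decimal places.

$82,142.71

EV = 2/7 × (-2667) + 2/7 × 172000 + 2/7 × 125000 + 1/7 × (-13667) = -762 + 49142.8571 + 35714.2857 − 1952.4286 = 82142.7143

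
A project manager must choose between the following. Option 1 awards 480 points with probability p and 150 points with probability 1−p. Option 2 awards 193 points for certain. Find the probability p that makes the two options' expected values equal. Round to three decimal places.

p = 0.130

p·480 + (1−p)·150 = 193
330p + 150 = 193
p = (193 − 150) / 330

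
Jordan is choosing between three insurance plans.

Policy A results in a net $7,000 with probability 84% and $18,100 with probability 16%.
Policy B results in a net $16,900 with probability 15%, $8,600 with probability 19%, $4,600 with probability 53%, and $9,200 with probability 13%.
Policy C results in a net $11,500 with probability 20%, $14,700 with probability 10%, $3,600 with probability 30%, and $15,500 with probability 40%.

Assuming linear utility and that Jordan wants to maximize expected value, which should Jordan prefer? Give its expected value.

Policy C ($11,050)

Policy A = 0.84 × 7000 + 0.16 × 18100 = 5880 + 2896 = 8776
Policy B = 0.15 × 16900 + 0.19 × 8600 + 0.53 × 4600 + 0.13 × 9200 = 2535 + 1634 + 2438 + 1196 = 7803
Policy C = 0.2 × 11500 + 0.1 × 14700 + 0.3 × 3600 + 0.4 × 15500 = 2300 + 1470 + 1080 + 6200 = 11050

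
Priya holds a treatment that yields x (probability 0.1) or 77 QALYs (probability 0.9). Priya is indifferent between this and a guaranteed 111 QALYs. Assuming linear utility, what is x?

x = 417 QALYs

0.1·x + 0.9·77 = 111
0.1·x = 111 − 69.3 = 41.7
x = 41.7 / 0.1 = 417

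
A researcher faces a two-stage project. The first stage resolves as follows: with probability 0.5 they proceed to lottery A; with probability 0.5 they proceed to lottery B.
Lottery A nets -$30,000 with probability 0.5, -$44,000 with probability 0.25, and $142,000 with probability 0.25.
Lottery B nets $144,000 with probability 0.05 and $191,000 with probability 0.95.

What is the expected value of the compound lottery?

$99,075

EV(A) = 0.5 × (-30000) + 0.25 × (-44000) + 0.25 × 142000 = -15000 − 11000 + 35500 = 9500
EV(B) = 0.05 × 144000 + 0.95 × 191000 = 7200 + 181450 = 188650
Overall = 0.5 × 9500 + 0.5 × 188650 = 4750 + 94325 = 99075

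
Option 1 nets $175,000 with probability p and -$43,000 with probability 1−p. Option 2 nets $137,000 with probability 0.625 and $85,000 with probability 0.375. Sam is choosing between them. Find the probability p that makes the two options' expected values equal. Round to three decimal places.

EV(Option 2) = 0.625 × 137000 + 0.375 × 85000 = 85625 + 31875 = 117500
p·175000 + (1−p)·(-43000) = 117500
218000p − 43000 = 117500
p = (117500 + 43000) / 218000

p = 0.736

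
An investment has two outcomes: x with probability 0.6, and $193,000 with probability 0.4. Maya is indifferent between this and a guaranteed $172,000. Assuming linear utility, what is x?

x = $158,000

0.6·x + 0.4·193000 = 172000
0.6·x = 172000 − 77200 = 94800
x = 94800 / 0.6 = 158000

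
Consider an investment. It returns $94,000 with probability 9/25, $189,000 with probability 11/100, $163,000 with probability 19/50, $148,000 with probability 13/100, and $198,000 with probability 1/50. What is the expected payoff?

$139,770

EV = 9/25 × 94000 + 11/100 × 189000 + 19/50 × 163000 + 13/100 × 148000 + 1/50 × 198000 = 33840 + 20790 + 61940 + 19240 + 3960 = 139770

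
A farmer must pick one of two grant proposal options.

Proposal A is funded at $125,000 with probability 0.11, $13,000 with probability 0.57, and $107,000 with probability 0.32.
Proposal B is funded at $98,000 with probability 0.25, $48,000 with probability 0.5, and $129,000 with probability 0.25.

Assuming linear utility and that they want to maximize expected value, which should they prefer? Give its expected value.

Proposal A = 0.11 × 125000 + 0.57 × 13000 + 0.32 × 107000 = 13750 + 7410 + 34240 = 55400
Proposal B = 0.25 × 98000 + 0.5 × 48000 + 0.25 × 129000 = 24500 + 24000 + 32250 = 80750

Proposal B ($80,750)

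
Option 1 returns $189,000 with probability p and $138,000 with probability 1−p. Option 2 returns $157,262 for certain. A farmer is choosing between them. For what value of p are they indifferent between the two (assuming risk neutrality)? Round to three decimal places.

p = 0.378

p·189000 + (1−p)·138000 = 157262
51000p + 138000 = 157262
p = (157262 − 138000) / 51000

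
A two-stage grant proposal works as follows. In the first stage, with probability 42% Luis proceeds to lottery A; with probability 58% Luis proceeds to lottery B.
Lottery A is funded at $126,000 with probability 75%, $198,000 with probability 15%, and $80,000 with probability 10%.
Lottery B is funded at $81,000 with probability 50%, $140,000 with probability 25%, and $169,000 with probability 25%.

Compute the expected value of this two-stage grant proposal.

$123,819

EV(A) = 0.75 × 126000 + 0.15 × 198000 + 0.1 × 80000 = 94500 + 29700 + 8000 = 132200
EV(B) = 0.5 × 81000 + 0.25 × 140000 + 0.25 × 169000 = 40500 + 35000 + 42250 = 117750
Overall = 0.42 × 132200 + 0.58 × 117750 = 55524 + 68295 = 123819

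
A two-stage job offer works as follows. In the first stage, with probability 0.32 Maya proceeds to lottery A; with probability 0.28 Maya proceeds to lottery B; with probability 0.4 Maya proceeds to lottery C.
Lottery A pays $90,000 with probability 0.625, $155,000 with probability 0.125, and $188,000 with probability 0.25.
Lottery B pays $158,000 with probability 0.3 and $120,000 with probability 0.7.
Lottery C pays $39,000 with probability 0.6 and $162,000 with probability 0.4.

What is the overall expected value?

$111,312

EV(A) = 0.625 × 90000 + 0.125 × 155000 + 0.25 × 188000 = 56250 + 19375 + 47000 = 122625
EV(B) = 0.3 × 158000 + 0.7 × 120000 = 47400 + 84000 = 131400
EV(C) = 0.6 × 39000 + 0.4 × 162000 = 23400 + 64800 = 88200
Overall = 0.32 × 122625 + 0.28 × 131400 + 0.4 × 88200 = 39240 + 36792 + 35280 = 111312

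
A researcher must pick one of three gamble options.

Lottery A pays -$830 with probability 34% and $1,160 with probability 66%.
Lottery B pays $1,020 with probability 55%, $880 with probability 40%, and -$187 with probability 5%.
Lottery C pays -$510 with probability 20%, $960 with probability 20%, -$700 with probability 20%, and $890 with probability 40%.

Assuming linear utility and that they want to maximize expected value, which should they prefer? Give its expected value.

Lottery A = 0.34 × (-830) + 0.66 × 1160 = -282.2 + 765.6 = 483.4
Lottery B = 0.55 × 1020 + 0.4 × 880 + 0.05 × (-187) = 561 + 352 − 9.35 = 903.65
Lottery C = 0.2 × (-510) + 0.2 × 960 + 0.2 × (-700) + 0.4 × 890 = -102 + 192 − 140 + 356 = 306

Lottery B ($903.65)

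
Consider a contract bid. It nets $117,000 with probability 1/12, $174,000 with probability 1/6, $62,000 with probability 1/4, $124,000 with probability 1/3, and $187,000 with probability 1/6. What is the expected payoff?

$126,750

EV = 1/12 × 117000 + 1/6 × 174000 + 1/4 × 62000 + 1/3 × 124000 + 1/6 × 187000 = 9750 + 29000 + 15500 + 41333.3333 + 31166.6667 = 126750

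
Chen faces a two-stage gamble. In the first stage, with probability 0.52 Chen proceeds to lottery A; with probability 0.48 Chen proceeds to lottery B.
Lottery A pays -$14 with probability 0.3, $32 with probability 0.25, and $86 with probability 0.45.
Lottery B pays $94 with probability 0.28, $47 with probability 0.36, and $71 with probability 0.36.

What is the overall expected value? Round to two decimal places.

$55.12

EV(A) = 0.3 × (-14) + 0.25 × 32 + 0.45 × 86 = -4.2 + 8 + 38.7 = 42.5
EV(B) = 0.28 × 94 + 0.36 × 47 + 0.36 × 71 = 26.32 + 16.92 + 25.56 = 68.8
Overall = 0.52 × 42.5 + 0.48 × 68.8 = 22.1 + 33.024 = 55.124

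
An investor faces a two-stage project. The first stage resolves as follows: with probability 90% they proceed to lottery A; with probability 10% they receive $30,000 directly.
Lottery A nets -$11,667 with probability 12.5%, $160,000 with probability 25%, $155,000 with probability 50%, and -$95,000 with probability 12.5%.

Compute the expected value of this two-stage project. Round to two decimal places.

EV(A) = 0.125 × (-11667) + 0.25 × 160000 + 0.5 × 155000 + 0.125 × (-95000) = -1458.375 + 40000 + 77500 − 11875 = 104166.625
Branch B: 30000 (certain)
Overall = 0.9 × 104166.625 + 0.1 × 30000 = 93749.9625 + 3000 = 96749.9625

$96,749.96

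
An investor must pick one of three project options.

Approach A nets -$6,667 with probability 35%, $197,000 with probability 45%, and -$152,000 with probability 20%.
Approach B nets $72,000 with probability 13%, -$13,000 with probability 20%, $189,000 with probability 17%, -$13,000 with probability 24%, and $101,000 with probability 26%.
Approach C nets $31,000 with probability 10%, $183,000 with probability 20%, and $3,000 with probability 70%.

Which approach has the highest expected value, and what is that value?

Approach A = 0.35 × (-6667) + 0.45 × 197000 + 0.2 × (-152000) = -2333.45 + 88650 − 30400 = 55916.55
Approach B = 0.13 × 72000 + 0.2 × (-13000) + 0.17 × 189000 + 0.24 × (-13000) + 0.26 × 101000 = 9360 − 2600 + 32130 − 3120 + 26260 = 62030
Approach C = 0.1 × 31000 + 0.2 × 183000 + 0.7 × 3000 = 3100 + 36600 + 2100 = 41800

Approach B ($62,030)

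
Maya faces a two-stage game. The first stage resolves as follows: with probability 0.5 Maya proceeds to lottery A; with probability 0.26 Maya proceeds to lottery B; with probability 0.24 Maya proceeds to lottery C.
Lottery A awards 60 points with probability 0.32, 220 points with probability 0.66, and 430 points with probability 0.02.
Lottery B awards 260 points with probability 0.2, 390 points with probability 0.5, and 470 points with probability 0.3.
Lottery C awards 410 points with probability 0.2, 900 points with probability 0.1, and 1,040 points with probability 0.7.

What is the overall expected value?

403.38 points

EV(A) = 0.32 × 60 + 0.66 × 220 + 0.02 × 430 = 19.2 + 145.2 + 8.6 = 173
EV(B) = 0.2 × 260 + 0.5 × 390 + 0.3 × 470 = 52 + 195 + 141 = 388
EV(C) = 0.2 × 410 + 0.1 × 900 + 0.7 × 1040 = 82 + 90 + 728 = 900
Overall = 0.5 × 173 + 0.26 × 388 + 0.24 × 900 = 86.5 + 100.88 + 216 = 403.38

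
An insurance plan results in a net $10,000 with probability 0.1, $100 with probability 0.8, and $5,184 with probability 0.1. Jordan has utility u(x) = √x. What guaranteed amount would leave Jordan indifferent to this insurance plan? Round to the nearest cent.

E[u] = 0.1·√10000 + 0.8·√100 + 0.1·√5184 = 0.1·100 + 0.8·10 + 0.1·72 = 25.2
CE = (25.2)² = 635.04

$635.04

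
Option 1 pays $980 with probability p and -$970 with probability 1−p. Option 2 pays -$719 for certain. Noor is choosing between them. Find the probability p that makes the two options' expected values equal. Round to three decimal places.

p = 0.129

p·980 + (1−p)·(-970) = -719
1950p − 970 = -719
p = (-719 + 970) / 1950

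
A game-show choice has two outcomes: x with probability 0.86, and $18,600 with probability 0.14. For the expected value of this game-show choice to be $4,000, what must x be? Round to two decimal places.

x = $1,623.26

0.86·x + 0.14·18600 = 4000
0.86·x = 4000 − 2604 = 1396
x = 1396 / 0.86 = 1623.2558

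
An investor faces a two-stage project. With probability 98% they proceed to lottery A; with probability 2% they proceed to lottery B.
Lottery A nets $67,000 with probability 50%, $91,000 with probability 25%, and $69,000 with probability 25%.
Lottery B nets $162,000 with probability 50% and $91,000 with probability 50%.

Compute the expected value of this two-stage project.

$74,560

EV(A) = 0.5 × 67000 + 0.25 × 91000 + 0.25 × 69000 = 33500 + 22750 + 17250 = 73500
EV(B) = 0.5 × 162000 + 0.5 × 91000 = 81000 + 45500 = 126500
Overall = 0.98 × 73500 + 0.02 × 126500 = 72030 + 2530 = 74560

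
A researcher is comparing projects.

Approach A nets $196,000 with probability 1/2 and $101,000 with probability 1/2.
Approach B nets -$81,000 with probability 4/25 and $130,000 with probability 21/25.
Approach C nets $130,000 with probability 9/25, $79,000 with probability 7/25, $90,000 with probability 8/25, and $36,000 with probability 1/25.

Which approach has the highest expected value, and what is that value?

Approach A = 1/2 × 196000 + 1/2 × 101000 = 98000 + 50500 = 148500
Approach B = 4/25 × (-81000) + 21/25 × 130000 = -12960 + 109200 = 96240
Approach C = 9/25 × 130000 + 7/25 × 79000 + 8/25 × 90000 + 1/25 × 36000 = 46800 + 22120 + 28800 + 1440 = 99160

Approach A ($148,500)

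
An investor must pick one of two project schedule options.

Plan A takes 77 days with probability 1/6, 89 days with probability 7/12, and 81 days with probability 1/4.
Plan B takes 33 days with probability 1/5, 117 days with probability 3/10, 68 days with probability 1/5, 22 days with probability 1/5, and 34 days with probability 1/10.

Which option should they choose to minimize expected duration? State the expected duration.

Plan A = 1/6 × 77 + 7/12 × 89 + 1/4 × 81 = 12.8333 + 51.9167 + 20.25 = 85
Plan B = 1/5 × 33 + 3/10 × 117 + 1/5 × 68 + 1/5 × 22 + 1/10 × 34 = 6.6 + 35.1 + 13.6 + 4.4 + 3.4 = 63.1

Plan B (63.1 days)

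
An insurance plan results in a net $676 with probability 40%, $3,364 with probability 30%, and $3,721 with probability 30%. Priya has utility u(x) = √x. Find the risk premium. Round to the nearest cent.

E[u] = 0.4·√676 + 0.3·√3364 + 0.3·√3721 = 0.4·26 + 0.3·58 + 0.3·61 = 46.1
CE = (46.1)² = 2125.21
Risk premium = EV − CE = 2395.9 − 2125.21 = 270.69

$270.69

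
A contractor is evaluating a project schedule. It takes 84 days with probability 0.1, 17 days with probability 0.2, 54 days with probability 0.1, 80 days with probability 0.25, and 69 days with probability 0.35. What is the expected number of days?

EV = 0.1 × 84 + 0.2 × 17 + 0.1 × 54 + 0.25 × 80 + 0.35 × 69 = 8.4 + 3.4 + 5.4 + 20 + 24.15 = 61.35

61.35 days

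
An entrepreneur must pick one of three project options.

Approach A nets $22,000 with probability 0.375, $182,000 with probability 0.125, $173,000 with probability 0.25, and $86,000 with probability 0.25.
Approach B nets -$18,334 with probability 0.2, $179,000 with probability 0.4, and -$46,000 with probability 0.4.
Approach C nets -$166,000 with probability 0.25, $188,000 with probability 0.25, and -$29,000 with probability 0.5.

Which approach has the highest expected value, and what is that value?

Approach A = 0.375 × 22000 + 0.125 × 182000 + 0.25 × 173000 + 0.25 × 86000 = 8250 + 22750 + 43250 + 21500 = 95750
Approach B = 0.2 × (-18334) + 0.4 × 179000 + 0.4 × (-46000) = -3666.8 + 71600 − 18400 = 49533.2
Approach C = 0.25 × (-166000) + 0.25 × 188000 + 0.5 × (-29000) = -41500 + 47000 − 14500 = -9000

Approach A ($95,750)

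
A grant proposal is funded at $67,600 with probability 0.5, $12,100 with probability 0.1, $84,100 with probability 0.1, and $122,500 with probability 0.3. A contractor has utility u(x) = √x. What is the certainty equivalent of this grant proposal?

E[u] = 0.5·√67600 + 0.1·√12100 + 0.1·√84100 + 0.3·√122500 = 0.5·260 + 0.1·110 + 0.1·290 + 0.3·350 = 275
CE = (275)² = 75625

$75,625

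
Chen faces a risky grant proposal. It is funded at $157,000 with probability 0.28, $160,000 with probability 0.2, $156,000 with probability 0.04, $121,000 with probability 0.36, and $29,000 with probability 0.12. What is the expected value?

$129,240

EV = 0.28 × 157000 + 0.2 × 160000 + 0.04 × 156000 + 0.36 × 121000 + 0.12 × 29000 = 43960 + 32000 + 6240 + 43560 + 3480 = 129240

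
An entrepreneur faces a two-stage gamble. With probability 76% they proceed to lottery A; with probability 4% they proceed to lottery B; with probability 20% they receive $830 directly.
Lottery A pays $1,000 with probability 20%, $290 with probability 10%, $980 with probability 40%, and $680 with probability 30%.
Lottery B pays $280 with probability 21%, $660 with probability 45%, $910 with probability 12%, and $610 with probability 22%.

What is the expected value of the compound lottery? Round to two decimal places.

EV(A) = 0.2 × 1000 + 0.1 × 290 + 0.4 × 980 + 0.3 × 680 = 200 + 29 + 392 + 204 = 825
EV(B) = 0.21 × 280 + 0.45 × 660 + 0.12 × 910 + 0.22 × 610 = 58.8 + 297 + 109.2 + 134.2 = 599.2
Branch C: 830 (certain)
Overall = 0.76 × 825 + 0.04 × 599.2 + 0.2 × 830 = 627 + 23.968 + 166 = 816.968

$816.97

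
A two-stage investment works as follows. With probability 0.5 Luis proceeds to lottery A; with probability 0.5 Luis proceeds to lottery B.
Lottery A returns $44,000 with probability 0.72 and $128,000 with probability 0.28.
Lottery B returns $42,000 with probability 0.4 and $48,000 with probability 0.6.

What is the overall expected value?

EV(A) = 0.72 × 44000 + 0.28 × 128000 = 31680 + 35840 = 67520
EV(B) = 0.4 × 42000 + 0.6 × 48000 = 16800 + 28800 = 45600
Overall = 0.5 × 67520 + 0.5 × 45600 = 33760 + 22800 = 56560

$56,560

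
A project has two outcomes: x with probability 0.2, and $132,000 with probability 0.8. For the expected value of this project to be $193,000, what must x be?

0.2·x + 0.8·132000 = 193000
0.2·x = 193000 − 105600 = 87400
x = 87400 / 0.2 = 437000

x = $437,000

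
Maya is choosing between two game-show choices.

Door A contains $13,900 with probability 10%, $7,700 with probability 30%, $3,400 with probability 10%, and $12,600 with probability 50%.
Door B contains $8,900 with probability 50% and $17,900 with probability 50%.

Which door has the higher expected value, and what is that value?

Door A = 0.1 × 13900 + 0.3 × 7700 + 0.1 × 3400 + 0.5 × 12600 = 1390 + 2310 + 340 + 6300 = 10340
Door B = 0.5 × 8900 + 0.5 × 17900 = 4450 + 8950 = 13400

Door B ($13,400)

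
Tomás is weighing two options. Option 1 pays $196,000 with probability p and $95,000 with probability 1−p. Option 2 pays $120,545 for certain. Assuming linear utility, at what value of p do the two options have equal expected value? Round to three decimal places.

p·196000 + (1−p)·95000 = 120545
101000p + 95000 = 120545
p = (120545 − 95000) / 101000

p = 0.253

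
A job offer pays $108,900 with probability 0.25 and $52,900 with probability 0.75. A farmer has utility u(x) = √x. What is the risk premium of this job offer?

$1,875

E[u] = 0.25·√108900 + 0.75·√52900 = 0.25·330 + 0.75·230 = 255
CE = (255)² = 65025
Risk premium = EV − CE = 66900 − 65025 = 1875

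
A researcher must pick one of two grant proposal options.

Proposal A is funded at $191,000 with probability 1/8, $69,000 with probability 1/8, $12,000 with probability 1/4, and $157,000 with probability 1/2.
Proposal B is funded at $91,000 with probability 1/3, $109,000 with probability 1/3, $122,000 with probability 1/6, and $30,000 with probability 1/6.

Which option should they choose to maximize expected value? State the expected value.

Proposal A ($114,000)

Proposal A = 1/8 × 191000 + 1/8 × 69000 + 1/4 × 12000 + 1/2 × 157000 = 23875 + 8625 + 3000 + 78500 = 114000
Proposal B = 1/3 × 91000 + 1/3 × 109000 + 1/6 × 122000 + 1/6 × 30000 = 30333.3333 + 36333.3333 + 20333.3333 + 5000 = 92000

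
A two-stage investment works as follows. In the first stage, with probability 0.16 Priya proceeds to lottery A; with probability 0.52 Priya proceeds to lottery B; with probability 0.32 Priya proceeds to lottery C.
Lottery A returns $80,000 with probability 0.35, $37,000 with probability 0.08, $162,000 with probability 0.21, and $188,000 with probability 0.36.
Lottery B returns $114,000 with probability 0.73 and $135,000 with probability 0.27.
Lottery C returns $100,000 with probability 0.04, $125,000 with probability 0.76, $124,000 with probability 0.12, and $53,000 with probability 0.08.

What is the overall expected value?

$121,252.40

EV(A) = 0.35 × 80000 + 0.08 × 37000 + 0.21 × 162000 + 0.36 × 188000 = 28000 + 2960 + 34020 + 67680 = 132660
EV(B) = 0.73 × 114000 + 0.27 × 135000 = 83220 + 36450 = 119670
EV(C) = 0.04 × 100000 + 0.76 × 125000 + 0.12 × 124000 + 0.08 × 53000 = 4000 + 95000 + 14880 + 4240 = 118120
Overall = 0.16 × 132660 + 0.52 × 119670 + 0.32 × 118120 = 21225.6 + 62228.4 + 37798.4 = 121252.4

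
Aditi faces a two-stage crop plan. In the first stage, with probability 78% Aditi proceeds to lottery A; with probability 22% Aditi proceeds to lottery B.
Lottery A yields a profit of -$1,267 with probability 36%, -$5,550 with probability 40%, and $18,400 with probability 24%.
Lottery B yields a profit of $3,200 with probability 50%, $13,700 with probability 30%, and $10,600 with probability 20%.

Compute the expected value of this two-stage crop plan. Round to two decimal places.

EV(A) = 0.36 × (-1267) + 0.4 × (-5550) + 0.24 × 18400 = -456.12 − 2220 + 4416 = 1739.88
EV(B) = 0.5 × 3200 + 0.3 × 13700 + 0.2 × 10600 = 1600 + 4110 + 2120 = 7830
Overall = 0.78 × 1739.88 + 0.22 × 7830 = 1357.1064 + 1722.6 = 3079.7064

$3,079.71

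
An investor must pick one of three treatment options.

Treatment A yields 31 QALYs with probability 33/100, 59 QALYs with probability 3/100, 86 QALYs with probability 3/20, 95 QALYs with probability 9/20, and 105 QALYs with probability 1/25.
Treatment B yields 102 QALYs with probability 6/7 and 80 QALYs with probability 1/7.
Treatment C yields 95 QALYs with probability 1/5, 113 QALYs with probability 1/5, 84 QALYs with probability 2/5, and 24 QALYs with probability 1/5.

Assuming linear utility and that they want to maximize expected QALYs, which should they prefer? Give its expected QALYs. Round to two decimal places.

Treatment B (98.86 QALYs)

Treatment A = 33/100 × 31 + 3/100 × 59 + 3/20 × 86 + 9/20 × 95 + 1/25 × 105 = 10.23 + 1.77 + 12.9 + 42.75 + 4.2 = 71.85
Treatment B = 6/7 × 102 + 1/7 × 80 = 87.4286 + 11.4286 = 98.8571
Treatment C = 1/5 × 95 + 1/5 × 113 + 2/5 × 84 + 1/5 × 24 = 19 + 22.6 + 33.6 + 4.8 = 80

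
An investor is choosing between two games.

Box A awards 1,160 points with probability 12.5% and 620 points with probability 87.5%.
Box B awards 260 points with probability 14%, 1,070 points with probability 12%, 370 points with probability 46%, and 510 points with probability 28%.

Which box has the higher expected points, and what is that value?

Box A = 0.125 × 1160 + 0.875 × 620 = 145 + 542.5 = 687.5
Box B = 0.14 × 260 + 0.12 × 1070 + 0.46 × 370 + 0.28 × 510 = 36.4 + 128.4 + 170.2 + 142.8 = 477.8

Box A (687.5 points)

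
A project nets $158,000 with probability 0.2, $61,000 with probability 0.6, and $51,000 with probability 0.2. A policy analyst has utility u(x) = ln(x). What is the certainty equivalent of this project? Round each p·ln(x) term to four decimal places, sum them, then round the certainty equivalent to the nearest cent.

$71,196.58

E[u] = 0.2·ln(158000) + 0.6·ln(61000) + 0.2·ln(51000) = 2.3941 + 6.6112 + 2.1679 = 11.1732
CE = e^11.1732 ≈ 71196.58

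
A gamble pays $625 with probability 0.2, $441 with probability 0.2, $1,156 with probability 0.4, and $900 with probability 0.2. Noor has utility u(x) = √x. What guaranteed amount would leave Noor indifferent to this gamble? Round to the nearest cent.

$829.44

E[u] = 0.2·√625 + 0.2·√441 + 0.4·√1156 + 0.2·√900 = 0.2·25 + 0.2·21 + 0.4·34 + 0.2·30 = 28.8
CE = (28.8)² = 829.44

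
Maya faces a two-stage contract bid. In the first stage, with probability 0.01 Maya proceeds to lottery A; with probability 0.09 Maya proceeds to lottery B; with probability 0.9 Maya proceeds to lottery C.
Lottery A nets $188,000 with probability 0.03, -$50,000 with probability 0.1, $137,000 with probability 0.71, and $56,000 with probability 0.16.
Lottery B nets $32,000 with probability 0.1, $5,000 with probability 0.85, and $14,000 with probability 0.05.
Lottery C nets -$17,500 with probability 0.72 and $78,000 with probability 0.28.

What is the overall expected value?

$10,118.20

EV(A) = 0.03 × 188000 + 0.1 × (-50000) + 0.71 × 137000 + 0.16 × 56000 = 5640 − 5000 + 97270 + 8960 = 106870
EV(B) = 0.1 × 32000 + 0.85 × 5000 + 0.05 × 14000 = 3200 + 4250 + 700 = 8150
EV(C) = 0.72 × (-17500) + 0.28 × 78000 = -12600 + 21840 = 9240
Overall = 0.01 × 106870 + 0.09 × 8150 + 0.9 × 9240 = 1068.7 + 733.5 + 8316 = 10118.2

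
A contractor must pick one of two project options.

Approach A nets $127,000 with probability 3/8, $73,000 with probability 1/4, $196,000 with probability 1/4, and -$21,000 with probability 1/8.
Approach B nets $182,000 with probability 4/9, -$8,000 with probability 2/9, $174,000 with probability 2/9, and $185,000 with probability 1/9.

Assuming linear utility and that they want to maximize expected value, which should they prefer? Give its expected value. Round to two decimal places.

Approach A = 3/8 × 127000 + 1/4 × 73000 + 1/4 × 196000 + 1/8 × (-21000) = 47625 + 18250 + 49000 − 2625 = 112250
Approach B = 4/9 × 182000 + 2/9 × (-8000) + 2/9 × 174000 + 1/9 × 185000 = 80888.8889 − 1777.7778 + 38666.6667 + 20555.5556 = 138333.3333

Approach B ($138,333.33)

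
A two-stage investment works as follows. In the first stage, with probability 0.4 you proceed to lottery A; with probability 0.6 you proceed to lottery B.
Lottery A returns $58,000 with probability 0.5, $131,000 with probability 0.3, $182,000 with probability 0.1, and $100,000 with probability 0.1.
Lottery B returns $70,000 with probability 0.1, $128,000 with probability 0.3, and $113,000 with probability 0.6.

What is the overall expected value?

EV(A) = 0.5 × 58000 + 0.3 × 131000 + 0.1 × 182000 + 0.1 × 100000 = 29000 + 39300 + 18200 + 10000 = 96500
EV(B) = 0.1 × 70000 + 0.3 × 128000 + 0.6 × 113000 = 7000 + 38400 + 67800 = 113200
Overall = 0.4 × 96500 + 0.6 × 113200 = 38600 + 67920 = 106520

$106,520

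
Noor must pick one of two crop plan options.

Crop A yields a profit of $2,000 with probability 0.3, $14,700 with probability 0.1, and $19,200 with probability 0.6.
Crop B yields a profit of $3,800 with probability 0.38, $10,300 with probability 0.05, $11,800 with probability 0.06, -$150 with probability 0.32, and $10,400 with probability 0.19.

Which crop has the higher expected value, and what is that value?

Crop A = 0.3 × 2000 + 0.1 × 14700 + 0.6 × 19200 = 600 + 1470 + 11520 = 13590
Crop B = 0.38 × 3800 + 0.05 × 10300 + 0.06 × 11800 + 0.32 × (-150) + 0.19 × 10400 = 1444 + 515 + 708 − 48 + 1976 = 4595

Crop A ($13,590)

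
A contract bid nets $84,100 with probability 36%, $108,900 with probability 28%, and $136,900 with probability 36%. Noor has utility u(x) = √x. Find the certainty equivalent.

$108,900

E[u] = 0.36·√84100 + 0.28·√108900 + 0.36·√136900 = 0.36·290 + 0.28·330 + 0.36·370 = 330
CE = (330)² = 108900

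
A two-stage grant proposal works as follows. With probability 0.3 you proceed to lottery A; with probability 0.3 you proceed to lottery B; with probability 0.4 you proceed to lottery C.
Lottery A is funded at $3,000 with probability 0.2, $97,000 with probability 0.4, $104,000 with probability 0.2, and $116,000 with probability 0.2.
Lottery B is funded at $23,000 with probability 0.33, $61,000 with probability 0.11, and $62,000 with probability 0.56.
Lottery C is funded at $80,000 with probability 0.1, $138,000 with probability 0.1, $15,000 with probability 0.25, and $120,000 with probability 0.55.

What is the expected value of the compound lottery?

EV(A) = 0.2 × 3000 + 0.4 × 97000 + 0.2 × 104000 + 0.2 × 116000 = 600 + 38800 + 20800 + 23200 = 83400
EV(B) = 0.33 × 23000 + 0.11 × 61000 + 0.56 × 62000 = 7590 + 6710 + 34720 = 49020
EV(C) = 0.1 × 80000 + 0.1 × 138000 + 0.25 × 15000 + 0.55 × 120000 = 8000 + 13800 + 3750 + 66000 = 91550
Overall = 0.3 × 83400 + 0.3 × 49020 + 0.4 × 91550 = 25020 + 14706 + 36620 = 76346

$76,346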